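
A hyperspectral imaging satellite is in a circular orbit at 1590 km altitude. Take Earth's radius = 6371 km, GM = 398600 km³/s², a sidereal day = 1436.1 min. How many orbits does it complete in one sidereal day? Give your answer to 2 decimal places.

Semi-major axis a = 6371 + 1590 = 7961 km. Period T = 2π√(a³/μ) = 2π√(7961³/398600) = 7069.1 s = 117.82 min.
Orbits per sidereal day = 86166 / 7069.1 = 12.189.

12.19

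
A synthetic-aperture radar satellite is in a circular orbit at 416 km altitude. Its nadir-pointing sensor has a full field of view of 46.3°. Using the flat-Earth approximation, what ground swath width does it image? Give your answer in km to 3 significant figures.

356 km

Half-angle = 46.3°/2 = 23.15°.
Swath width ≈ 2h·tan(θ/2) = 2 × 416 × tan(23.15°) = 355.7 km.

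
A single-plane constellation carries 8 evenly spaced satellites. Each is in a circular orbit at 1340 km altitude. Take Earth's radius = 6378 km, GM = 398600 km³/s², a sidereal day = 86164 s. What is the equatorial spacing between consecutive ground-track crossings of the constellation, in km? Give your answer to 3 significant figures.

392 km

Semi-major axis a = 6378 + 1340 = 7718 km. Period T = 2π√(a³/μ) = 2π√(7718³/398600) = 6747.9 s = 112.46 min.
Single-satellite node shift = (6747.9/86164) × 360° = 28.19°.
With 8 satellites evenly phased, successive equator crossings are 28.19/8 = 3.524° apart.
That is 3.524 × 111.3 = 392 km at the equator.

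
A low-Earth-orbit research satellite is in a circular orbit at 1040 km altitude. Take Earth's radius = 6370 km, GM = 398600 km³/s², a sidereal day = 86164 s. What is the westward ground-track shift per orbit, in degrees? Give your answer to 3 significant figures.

26.5°

Semi-major axis a = 6370 + 1040 = 7410 km. Period T = 2π√(a³/μ) = 2π√(7410³/398600) = 6348.0 s = 105.80 min.
During one orbit Earth rotates (6348.0 / 86164) × 360° = 26.52°.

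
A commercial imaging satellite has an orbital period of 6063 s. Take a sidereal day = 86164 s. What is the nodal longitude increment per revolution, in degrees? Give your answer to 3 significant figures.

During one orbit Earth rotates (6063.0 / 86164) × 360° = 25.33°.

25.3°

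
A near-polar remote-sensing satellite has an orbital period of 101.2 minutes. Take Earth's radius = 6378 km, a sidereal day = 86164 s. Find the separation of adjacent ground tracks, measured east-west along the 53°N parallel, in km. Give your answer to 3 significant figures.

1700 km

T = 101.2 min = 6072.0 s.
Node shift per orbit = (6072.0/86164) × 360° = 25.37°.
Equatorial spacing = 25.37 × 111.3 km/° = 2824 km.
At 53° latitude, spacing = 2824 × cos(53°) = 1700 km.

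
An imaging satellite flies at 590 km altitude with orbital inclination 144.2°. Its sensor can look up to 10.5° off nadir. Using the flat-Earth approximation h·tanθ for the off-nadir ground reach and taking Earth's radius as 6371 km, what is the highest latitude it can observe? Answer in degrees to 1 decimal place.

36.8°

Retrograde orbit: the ground track reaches ±(180° − i) = ±(180 − 144.2) = ±35.8°.
Sensor half-swath on the ground ≈ 590·tan(10.5°) = 109 km = 0.98° of latitude.
Maximum observable latitude ≈ 35.8 + 0.98 = 36.8°.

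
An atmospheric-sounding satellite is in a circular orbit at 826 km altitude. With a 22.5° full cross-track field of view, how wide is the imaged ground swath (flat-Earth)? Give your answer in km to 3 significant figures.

Half-angle = 22.5°/2 = 11.25°.
Swath width ≈ 2h·tan(θ/2) = 2 × 826 × tan(11.25°) = 328.6 km.

329 km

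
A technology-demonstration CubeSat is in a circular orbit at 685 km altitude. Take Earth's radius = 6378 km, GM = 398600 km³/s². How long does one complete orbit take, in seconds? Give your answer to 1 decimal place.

5907.4 seconds

Semi-major axis a = 6378 + 685 = 7063 km. Period T = 2π√(a³/μ) = 2π√(7063³/398600) = 5907.4 s = 98.46 min.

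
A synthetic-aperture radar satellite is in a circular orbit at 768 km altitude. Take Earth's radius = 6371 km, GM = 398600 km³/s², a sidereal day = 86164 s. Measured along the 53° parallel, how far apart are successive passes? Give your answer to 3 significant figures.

Semi-major axis a = 6371 + 768 = 7139 km. Period T = 2π√(a³/μ) = 2π√(7139³/398600) = 6003.0 s = 100.05 min.
Node shift per orbit = (6003.0/86164) × 360° = 25.08°.
Equatorial spacing = 25.08 × 111.2 km/° = 2789 km.
At 53° latitude, spacing = 2789 × cos(53°) = 1678 km.

1680 km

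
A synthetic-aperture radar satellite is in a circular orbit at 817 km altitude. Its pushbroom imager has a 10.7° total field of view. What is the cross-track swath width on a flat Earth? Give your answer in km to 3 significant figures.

153 km

Half-angle = 10.7°/2 = 5.35°.
Swath width ≈ 2h·tan(θ/2) = 2 × 817 × tan(5.35°) = 153.0 km.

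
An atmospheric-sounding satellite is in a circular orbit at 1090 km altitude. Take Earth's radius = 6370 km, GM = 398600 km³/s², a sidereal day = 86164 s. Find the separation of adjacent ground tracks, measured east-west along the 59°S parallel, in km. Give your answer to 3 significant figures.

1530 km

Semi-major axis a = 6370 + 1090 = 7460 km. Period T = 2π√(a³/μ) = 2π√(7460³/398600) = 6412.4 s = 106.87 min.
Node shift per orbit = (6412.4/86164) × 360° = 26.79°.
Equatorial spacing = 26.79 × 111.2 km/° = 2979 km.
At 59° latitude, spacing = 2979 × cos(59°) = 1534 km.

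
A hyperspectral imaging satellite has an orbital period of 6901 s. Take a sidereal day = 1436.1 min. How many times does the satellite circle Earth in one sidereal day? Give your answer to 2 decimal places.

Orbits per sidereal day = 86166 / 6901.0 = 12.486.

12.49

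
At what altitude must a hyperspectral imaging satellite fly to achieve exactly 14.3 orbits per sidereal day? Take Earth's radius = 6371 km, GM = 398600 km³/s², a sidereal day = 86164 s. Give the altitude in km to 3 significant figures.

786 km

Required period T = 86164 / 14.3 = 6025.5 s.
From T = 2π√(a³/μ): a = (μ T²/4π²)^(1/3) = (398600 × 6025.5² / 4π²)^(1/3) = 7157 km.
Altitude h = a − R = 7157 − 6371 = 786 km.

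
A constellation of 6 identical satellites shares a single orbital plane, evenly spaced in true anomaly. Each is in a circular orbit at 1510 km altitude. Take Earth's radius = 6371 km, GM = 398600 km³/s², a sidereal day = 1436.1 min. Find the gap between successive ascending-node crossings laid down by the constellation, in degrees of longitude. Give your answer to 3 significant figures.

4.85°

Semi-major axis a = 6371 + 1510 = 7881 km. Period T = 2π√(a³/μ) = 2π√(7881³/398600) = 6962.8 s = 116.05 min.
Single-satellite node shift = (6962.8/86166) × 360° = 29.09°.
With 6 satellites evenly phased, successive equator crossings are 29.09/6 = 4.848° apart.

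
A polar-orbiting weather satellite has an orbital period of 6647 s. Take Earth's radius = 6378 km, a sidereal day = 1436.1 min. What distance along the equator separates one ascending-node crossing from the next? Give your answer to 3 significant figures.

During one orbit Earth rotates (6647.0 / 86166) × 360° = 27.77°.
At the equator that is 27.77° × (2π·6378/360) km/° = 27.77 × 111.3 = 3091 km.

3090 km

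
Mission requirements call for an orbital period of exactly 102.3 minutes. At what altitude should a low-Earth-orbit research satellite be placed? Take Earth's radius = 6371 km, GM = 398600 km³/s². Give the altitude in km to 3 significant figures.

875 km

T = 102.3 min = 6138.0 s.
From T = 2π√(a³/μ): a = (μ T²/4π²)^(1/3) = (398600 × 6138.0² / 4π²)^(1/3) = 7246 km.
Altitude h = a − R = 7246 − 6371 = 875 km.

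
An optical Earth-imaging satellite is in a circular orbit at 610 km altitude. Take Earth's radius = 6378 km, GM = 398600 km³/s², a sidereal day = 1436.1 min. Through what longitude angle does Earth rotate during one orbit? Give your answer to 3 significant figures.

24.3°

Semi-major axis a = 6378 + 610 = 6988 km. Period T = 2π√(a³/μ) = 2π√(6988³/398600) = 5813.5 s = 96.89 min.
During one orbit Earth rotates (5813.5 / 86166) × 360° = 24.29°.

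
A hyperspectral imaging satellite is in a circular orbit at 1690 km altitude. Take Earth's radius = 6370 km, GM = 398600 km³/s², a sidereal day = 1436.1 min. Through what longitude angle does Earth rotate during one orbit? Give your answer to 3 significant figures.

Semi-major axis a = 6370 + 1690 = 8060 km. Period T = 2π√(a³/μ) = 2π√(8060³/398600) = 7201.3 s = 120.02 min.
During one orbit Earth rotates (7201.3 / 86166) × 360° = 30.09°.

30.1°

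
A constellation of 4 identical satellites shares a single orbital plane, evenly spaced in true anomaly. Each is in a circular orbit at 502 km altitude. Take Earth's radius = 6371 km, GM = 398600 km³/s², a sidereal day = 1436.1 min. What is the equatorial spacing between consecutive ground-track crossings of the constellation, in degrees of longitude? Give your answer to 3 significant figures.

5.92°

Semi-major axis a = 6371 + 502 = 6873 km. Period T = 2π√(a³/μ) = 2π√(6873³/398600) = 5670.6 s = 94.51 min.
Single-satellite node shift = (5670.6/86166) × 360° = 23.69°.
With 4 satellites evenly phased, successive equator crossings are 23.69/4 = 5.923° apart.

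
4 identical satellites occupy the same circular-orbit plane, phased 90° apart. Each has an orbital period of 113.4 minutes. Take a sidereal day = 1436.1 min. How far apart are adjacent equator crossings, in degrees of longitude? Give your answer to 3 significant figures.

T = 113.4 min = 6804.0 s.
Single-satellite node shift = (6804.0/86166) × 360° = 28.43°.
With 4 satellites evenly phased, successive equator crossings are 28.43/4 = 7.107° apart.

7.11°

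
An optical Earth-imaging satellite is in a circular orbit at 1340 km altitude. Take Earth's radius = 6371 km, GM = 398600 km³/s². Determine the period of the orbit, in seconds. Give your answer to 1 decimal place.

6738.7 seconds

Semi-major axis a = 6371 + 1340 = 7711 km. Period T = 2π√(a³/μ) = 2π√(7711³/398600) = 6738.7 s = 112.31 min.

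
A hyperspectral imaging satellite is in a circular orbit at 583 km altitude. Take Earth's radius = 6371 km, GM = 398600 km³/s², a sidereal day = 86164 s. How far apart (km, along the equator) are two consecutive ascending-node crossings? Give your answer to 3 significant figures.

Semi-major axis a = 6371 + 583 = 6954 km. Period T = 2π√(a³/μ) = 2π√(6954³/398600) = 5771.2 s = 96.19 min.
During one orbit Earth rotates (5771.2 / 86164) × 360° = 24.11°.
At the equator that is 24.11° × (2π·6371/360) km/° = 24.11 × 111.2 = 2681 km.

2680 km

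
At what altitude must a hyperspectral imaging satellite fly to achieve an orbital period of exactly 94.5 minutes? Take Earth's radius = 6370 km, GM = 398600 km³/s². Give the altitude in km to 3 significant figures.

502 km

T = 94.5 min = 5670.0 s.
From T = 2π√(a³/μ): a = (μ T²/4π²)^(1/3) = (398600 × 5670.0² / 4π²)^(1/3) = 6872 km.
Altitude h = a − R = 6872 − 6370 = 502 km.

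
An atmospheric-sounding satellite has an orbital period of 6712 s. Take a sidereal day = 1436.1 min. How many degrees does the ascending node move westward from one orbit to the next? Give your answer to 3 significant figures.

28.0°

During one orbit Earth rotates (6712.0 / 86166) × 360° = 28.04°.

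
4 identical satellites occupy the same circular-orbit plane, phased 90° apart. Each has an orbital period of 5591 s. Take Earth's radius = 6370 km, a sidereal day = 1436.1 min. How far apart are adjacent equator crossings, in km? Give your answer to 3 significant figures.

649 km

Single-satellite node shift = (5591.0/86166) × 360° = 23.36°.
With 4 satellites evenly phased, successive equator crossings are 23.36/4 = 5.840° apart.
That is 5.840 × 111.2 = 649 km at the equator.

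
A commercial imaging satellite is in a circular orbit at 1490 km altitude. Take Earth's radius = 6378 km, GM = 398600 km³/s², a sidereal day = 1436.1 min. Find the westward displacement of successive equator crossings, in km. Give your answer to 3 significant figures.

Semi-major axis a = 6378 + 1490 = 7868 km. Period T = 2π√(a³/μ) = 2π√(7868³/398600) = 6945.6 s = 115.76 min.
During one orbit Earth rotates (6945.6 / 86166) × 360° = 29.02°.
At the equator that is 29.02° × (2π·6378/360) km/° = 29.02 × 111.3 = 3230 km.

3230 km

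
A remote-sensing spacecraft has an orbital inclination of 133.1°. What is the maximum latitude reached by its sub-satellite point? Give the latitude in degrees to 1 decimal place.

46.9°

Retrograde orbit: the ground track reaches ±(180° − i) = ±(180 − 133.1) = ±46.9°.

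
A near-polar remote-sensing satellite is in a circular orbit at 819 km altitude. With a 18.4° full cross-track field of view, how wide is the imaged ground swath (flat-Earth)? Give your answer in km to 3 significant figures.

Half-angle = 18.4°/2 = 9.2°.
Swath width ≈ 2h·tan(θ/2) = 2 × 819 × tan(9.2°) = 265.3 km.

265 km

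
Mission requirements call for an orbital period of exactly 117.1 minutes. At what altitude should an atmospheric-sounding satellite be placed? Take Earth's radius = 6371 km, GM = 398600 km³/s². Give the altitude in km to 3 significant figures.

T = 117.1 min = 7026.0 s.
From T = 2π√(a³/μ): a = (μ T²/4π²)^(1/3) = (398600 × 7026.0² / 4π²)^(1/3) = 7929 km.
Altitude h = a − R = 7929 − 6371 = 1558 km.

1560 km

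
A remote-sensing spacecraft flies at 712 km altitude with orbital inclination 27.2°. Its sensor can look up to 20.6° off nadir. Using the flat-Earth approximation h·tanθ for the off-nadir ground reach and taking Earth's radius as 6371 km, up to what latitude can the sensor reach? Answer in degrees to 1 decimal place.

For a prograde orbit the ground track reaches latitude ±i = ±27.2°.
Sensor half-swath on the ground ≈ 712·tan(20.6°) = 268 km = 2.41° of latitude.
Maximum observable latitude ≈ 27.2 + 2.41 = 29.6°.

29.6°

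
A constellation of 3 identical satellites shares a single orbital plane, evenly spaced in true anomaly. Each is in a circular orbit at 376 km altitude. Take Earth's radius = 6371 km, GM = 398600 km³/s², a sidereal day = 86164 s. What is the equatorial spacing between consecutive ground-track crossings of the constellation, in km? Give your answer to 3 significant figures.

854 km

Semi-major axis a = 6371 + 376 = 6747 km. Period T = 2π√(a³/μ) = 2π√(6747³/398600) = 5515.4 s = 91.92 min.
Single-satellite node shift = (5515.4/86164) × 360° = 23.04°.
With 3 satellites evenly phased, successive equator crossings are 23.04/3 = 7.681° apart.
That is 7.681 × 111.2 = 854 km at the equator.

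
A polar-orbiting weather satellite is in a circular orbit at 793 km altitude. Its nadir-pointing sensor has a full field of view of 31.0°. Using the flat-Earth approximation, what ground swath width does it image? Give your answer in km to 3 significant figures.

Half-angle = 31.0°/2 = 15.5°.
Swath width ≈ 2h·tan(θ/2) = 2 × 793 × tan(15.5°) = 439.8 km.

440 km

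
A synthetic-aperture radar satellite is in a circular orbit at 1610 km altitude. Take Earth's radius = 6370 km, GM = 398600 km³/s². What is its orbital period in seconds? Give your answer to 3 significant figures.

7090 seconds

Semi-major axis a = 6370 + 1610 = 7980 km. Period T = 2π√(a³/μ) = 2π√(7980³/398600) = 7094.4 s = 118.24 min.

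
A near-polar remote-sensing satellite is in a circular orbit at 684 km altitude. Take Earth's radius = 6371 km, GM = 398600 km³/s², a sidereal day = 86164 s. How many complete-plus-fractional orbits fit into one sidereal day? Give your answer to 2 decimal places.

Semi-major axis a = 6371 + 684 = 7055 km. Period T = 2π√(a³/μ) = 2π√(7055³/398600) = 5897.3 s = 98.29 min.
Orbits per sidereal day = 86164 / 5897.3 = 14.611.

14.61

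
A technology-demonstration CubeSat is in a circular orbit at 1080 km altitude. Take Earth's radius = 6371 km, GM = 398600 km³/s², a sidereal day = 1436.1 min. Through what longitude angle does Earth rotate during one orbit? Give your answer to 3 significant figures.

26.7°

Semi-major axis a = 6371 + 1080 = 7451 km. Period T = 2π√(a³/μ) = 2π√(7451³/398600) = 6400.8 s = 106.68 min.
During one orbit Earth rotates (6400.8 / 86166) × 360° = 26.74°.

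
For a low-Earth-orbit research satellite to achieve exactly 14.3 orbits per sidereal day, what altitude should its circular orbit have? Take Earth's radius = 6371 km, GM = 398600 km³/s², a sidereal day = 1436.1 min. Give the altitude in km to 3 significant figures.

Required period T = 86166 / 14.3 = 6025.6 s.
From T = 2π√(a³/μ): a = (μ T²/4π²)^(1/3) = (398600 × 6025.6² / 4π²)^(1/3) = 7157 km.
Altitude h = a − R = 7157 − 6371 = 786 km.

786 km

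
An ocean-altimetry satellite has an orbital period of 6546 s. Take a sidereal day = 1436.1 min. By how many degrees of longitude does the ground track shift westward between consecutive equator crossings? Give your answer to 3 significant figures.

27.3°

During one orbit Earth rotates (6546.0 / 86166) × 360° = 27.35°.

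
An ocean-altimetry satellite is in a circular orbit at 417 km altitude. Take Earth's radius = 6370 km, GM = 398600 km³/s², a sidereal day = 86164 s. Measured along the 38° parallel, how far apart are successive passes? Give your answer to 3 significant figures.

Semi-major axis a = 6370 + 417 = 6787 km. Period T = 2π√(a³/μ) = 2π√(6787³/398600) = 5564.5 s = 92.74 min.
Node shift per orbit = (5564.5/86164) × 360° = 23.25°.
Equatorial spacing = 23.25 × 111.2 km/° = 2585 km.
At 38° latitude, spacing = 2585 × cos(38°) = 2037 km.

2040 km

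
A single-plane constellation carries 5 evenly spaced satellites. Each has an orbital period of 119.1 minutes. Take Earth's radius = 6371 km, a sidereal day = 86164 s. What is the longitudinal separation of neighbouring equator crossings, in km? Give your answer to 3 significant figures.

T = 119.1 min = 7146.0 s.
Single-satellite node shift = (7146.0/86164) × 360° = 29.86°.
With 5 satellites evenly phased, successive equator crossings are 29.86/5 = 5.971° apart.
That is 5.971 × 111.2 = 664 km at the equator.

664 km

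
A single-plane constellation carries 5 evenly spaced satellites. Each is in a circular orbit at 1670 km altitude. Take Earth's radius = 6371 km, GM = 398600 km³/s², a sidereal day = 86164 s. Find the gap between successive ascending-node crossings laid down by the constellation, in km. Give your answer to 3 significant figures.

667 km

Semi-major axis a = 6371 + 1670 = 8041 km. Period T = 2π√(a³/μ) = 2π√(8041³/398600) = 7175.9 s = 119.60 min.
Single-satellite node shift = (7175.9/86164) × 360° = 29.98°.
With 5 satellites evenly phased, successive equator crossings are 29.98/5 = 5.996° apart.
That is 5.996 × 111.2 = 667 km at the equator.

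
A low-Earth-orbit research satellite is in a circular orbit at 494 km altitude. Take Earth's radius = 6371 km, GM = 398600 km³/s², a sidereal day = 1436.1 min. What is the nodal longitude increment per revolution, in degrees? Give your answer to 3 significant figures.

Semi-major axis a = 6371 + 494 = 6865 km. Period T = 2π√(a³/μ) = 2π√(6865³/398600) = 5660.7 s = 94.35 min.
During one orbit Earth rotates (5660.7 / 86166) × 360° = 23.65°.

23.7°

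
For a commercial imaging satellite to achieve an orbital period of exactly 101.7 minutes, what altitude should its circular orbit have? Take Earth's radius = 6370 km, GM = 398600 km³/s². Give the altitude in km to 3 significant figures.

T = 101.7 min = 6102.0 s.
From T = 2π√(a³/μ): a = (μ T²/4π²)^(1/3) = (398600 × 6102.0² / 4π²)^(1/3) = 7217 km.
Altitude h = a − R = 7217 − 6370 = 847 km.

847 km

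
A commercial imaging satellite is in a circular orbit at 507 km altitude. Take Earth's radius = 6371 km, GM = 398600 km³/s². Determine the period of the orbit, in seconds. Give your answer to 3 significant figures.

5680 seconds

Semi-major axis a = 6371 + 507 = 6878 km. Period T = 2π√(a³/μ) = 2π√(6878³/398600) = 5676.8 s = 94.61 min.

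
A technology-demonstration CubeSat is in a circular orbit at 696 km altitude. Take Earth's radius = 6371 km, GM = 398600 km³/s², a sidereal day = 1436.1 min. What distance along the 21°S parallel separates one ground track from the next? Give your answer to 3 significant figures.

2560 km

Semi-major axis a = 6371 + 696 = 7067 km. Period T = 2π√(a³/μ) = 2π√(7067³/398600) = 5912.4 s = 98.54 min.
Node shift per orbit = (5912.4/86166) × 360° = 24.70°.
Equatorial spacing = 24.70 × 111.2 km/° = 2747 km.
At 21° latitude, spacing = 2747 × cos(21°) = 2564 km.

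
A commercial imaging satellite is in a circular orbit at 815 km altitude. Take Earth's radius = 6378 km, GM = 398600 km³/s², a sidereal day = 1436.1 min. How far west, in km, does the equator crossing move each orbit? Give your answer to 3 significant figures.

2820 km

Semi-major axis a = 6378 + 815 = 7193 km. Period T = 2π√(a³/μ) = 2π√(7193³/398600) = 6071.2 s = 101.19 min.
During one orbit Earth rotates (6071.2 / 86166) × 360° = 25.37°.
At the equator that is 25.37° × (2π·6378/360) km/° = 25.37 × 111.3 = 2824 km.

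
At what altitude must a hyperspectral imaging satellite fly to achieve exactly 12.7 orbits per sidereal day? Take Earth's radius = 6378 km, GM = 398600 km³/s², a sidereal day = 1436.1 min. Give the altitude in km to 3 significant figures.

1370 km

Required period T = 86166 / 12.7 = 6784.7 s.
From T = 2π√(a³/μ): a = (μ T²/4π²)^(1/3) = (398600 × 6784.7² / 4π²)^(1/3) = 7746 km.
Altitude h = a − R = 7746 − 6378 = 1368 km.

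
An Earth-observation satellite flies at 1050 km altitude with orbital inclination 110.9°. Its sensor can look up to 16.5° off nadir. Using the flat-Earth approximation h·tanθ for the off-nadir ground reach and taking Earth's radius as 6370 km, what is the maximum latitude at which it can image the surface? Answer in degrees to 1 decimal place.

Retrograde orbit: the ground track reaches ±(180° − i) = ±(180 − 110.9) = ±69.1°.
Sensor half-swath on the ground ≈ 1050·tan(16.5°) = 311 km = 2.80° of latitude.
Maximum observable latitude ≈ 69.1 + 2.80 = 71.9°.

71.9°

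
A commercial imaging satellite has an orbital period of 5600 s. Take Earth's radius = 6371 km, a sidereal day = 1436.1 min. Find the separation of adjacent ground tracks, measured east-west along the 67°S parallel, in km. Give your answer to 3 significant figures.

Node shift per orbit = (5600.0/86166) × 360° = 23.40°.
Equatorial spacing = 23.40 × 111.2 km/° = 2602 km.
At 67° latitude, spacing = 2602 × cos(67°) = 1017 km.

1020 km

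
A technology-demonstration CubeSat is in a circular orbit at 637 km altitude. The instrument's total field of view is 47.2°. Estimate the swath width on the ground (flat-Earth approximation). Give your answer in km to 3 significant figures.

Half-angle = 47.2°/2 = 23.6°.
Swath width ≈ 2h·tan(θ/2) = 2 × 637 × tan(23.6°) = 556.6 km.

557 km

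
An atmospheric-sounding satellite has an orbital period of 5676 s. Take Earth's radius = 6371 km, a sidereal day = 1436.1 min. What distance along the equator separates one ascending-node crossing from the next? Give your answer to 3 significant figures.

2640 km

During one orbit Earth rotates (5676.0 / 86166) × 360° = 23.71°.
At the equator that is 23.71° × (2π·6371/360) km/° = 23.71 × 111.2 = 2637 km.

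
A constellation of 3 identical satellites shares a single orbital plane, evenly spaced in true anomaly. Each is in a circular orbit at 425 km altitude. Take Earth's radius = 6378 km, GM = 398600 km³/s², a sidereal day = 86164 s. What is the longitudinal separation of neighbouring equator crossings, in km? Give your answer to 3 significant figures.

866 km

Semi-major axis a = 6378 + 425 = 6803 km. Period T = 2π√(a³/μ) = 2π√(6803³/398600) = 5584.2 s = 93.07 min.
Single-satellite node shift = (5584.2/86164) × 360° = 23.33°.
With 3 satellites evenly phased, successive equator crossings are 23.33/3 = 7.777° apart.
That is 7.777 × 111.3 = 866 km at the equator.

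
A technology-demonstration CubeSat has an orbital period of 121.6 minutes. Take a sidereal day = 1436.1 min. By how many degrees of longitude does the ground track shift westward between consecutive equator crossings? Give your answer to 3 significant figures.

30.5°

T = 121.6 min = 7296.0 s.
During one orbit Earth rotates (7296.0 / 86166) × 360° = 30.48°.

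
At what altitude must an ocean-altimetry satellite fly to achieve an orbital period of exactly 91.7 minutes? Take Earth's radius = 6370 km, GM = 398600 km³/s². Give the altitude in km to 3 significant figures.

T = 91.7 min = 5502.0 s.
From T = 2π√(a³/μ): a = (μ T²/4π²)^(1/3) = (398600 × 5502.0² / 4π²)^(1/3) = 6736 km.
Altitude h = a − R = 6736 − 6370 = 366 km.

366 km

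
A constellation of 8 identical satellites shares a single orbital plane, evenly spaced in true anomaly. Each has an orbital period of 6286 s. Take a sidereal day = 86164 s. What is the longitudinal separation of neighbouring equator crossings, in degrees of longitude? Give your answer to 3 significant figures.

3.28°

Single-satellite node shift = (6286.0/86164) × 360° = 26.26°.
With 8 satellites evenly phased, successive equator crossings are 26.26/8 = 3.283° apart.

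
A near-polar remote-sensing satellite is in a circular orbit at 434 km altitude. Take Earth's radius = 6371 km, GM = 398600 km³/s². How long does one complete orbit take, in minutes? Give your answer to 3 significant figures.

93.1 min

Semi-major axis a = 6371 + 434 = 6805 km. Period T = 2π√(a³/μ) = 2π√(6805³/398600) = 5586.7 s = 93.11 min.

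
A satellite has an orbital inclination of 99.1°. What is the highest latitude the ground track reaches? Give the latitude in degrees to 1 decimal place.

80.9°

Retrograde orbit: the ground track reaches ±(180° − i) = ±(180 − 99.1) = ±80.9°.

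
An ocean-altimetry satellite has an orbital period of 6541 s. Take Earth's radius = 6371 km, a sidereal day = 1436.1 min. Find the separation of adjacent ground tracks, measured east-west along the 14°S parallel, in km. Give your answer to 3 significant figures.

2950 km

Node shift per orbit = (6541.0/86166) × 360° = 27.33°.
Equatorial spacing = 27.33 × 111.2 km/° = 3039 km.
At 14° latitude, spacing = 3039 × cos(14°) = 2948 km.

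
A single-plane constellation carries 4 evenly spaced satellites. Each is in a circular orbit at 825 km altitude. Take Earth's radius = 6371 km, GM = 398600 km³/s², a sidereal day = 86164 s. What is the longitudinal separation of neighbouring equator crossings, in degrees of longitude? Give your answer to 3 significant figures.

6.35°

Semi-major axis a = 6371 + 825 = 7196 km. Period T = 2π√(a³/μ) = 2π√(7196³/398600) = 6075.0 s = 101.25 min.
Single-satellite node shift = (6075.0/86164) × 360° = 25.38°.
With 4 satellites evenly phased, successive equator crossings are 25.38/4 = 6.345° apart.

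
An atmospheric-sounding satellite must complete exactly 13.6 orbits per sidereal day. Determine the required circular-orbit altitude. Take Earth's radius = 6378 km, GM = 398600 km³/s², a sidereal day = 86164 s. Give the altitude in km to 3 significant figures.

1020 km

Required period T = 86164 / 13.6 = 6335.6 s.
From T = 2π√(a³/μ): a = (μ T²/4π²)^(1/3) = (398600 × 6335.6² / 4π²)^(1/3) = 7400 km.
Altitude h = a − R = 7400 − 6378 = 1022 km.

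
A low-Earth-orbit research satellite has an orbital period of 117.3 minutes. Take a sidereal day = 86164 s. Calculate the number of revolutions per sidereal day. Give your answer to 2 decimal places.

12.24

T = 117.3 min = 7038.0 s.
Orbits per sidereal day = 86164 / 7038.0 = 12.243.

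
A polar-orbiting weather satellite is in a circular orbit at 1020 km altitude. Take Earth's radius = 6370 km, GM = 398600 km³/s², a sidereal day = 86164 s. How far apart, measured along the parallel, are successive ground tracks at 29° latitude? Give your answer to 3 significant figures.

2570 km

Semi-major axis a = 6370 + 1020 = 7390 km. Period T = 2π√(a³/μ) = 2π√(7390³/398600) = 6322.3 s = 105.37 min.
Node shift per orbit = (6322.3/86164) × 360° = 26.42°.
Equatorial spacing = 26.42 × 111.2 km/° = 2937 km.
At 29° latitude, spacing = 2937 × cos(29°) = 2569 km.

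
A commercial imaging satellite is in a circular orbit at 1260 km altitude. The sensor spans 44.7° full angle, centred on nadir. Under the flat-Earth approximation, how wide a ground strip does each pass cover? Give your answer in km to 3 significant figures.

1040 km

Half-angle = 44.7°/2 = 22.35°.
Swath width ≈ 2h·tan(θ/2) = 2 × 1260 × tan(22.35°) = 1036.1 km.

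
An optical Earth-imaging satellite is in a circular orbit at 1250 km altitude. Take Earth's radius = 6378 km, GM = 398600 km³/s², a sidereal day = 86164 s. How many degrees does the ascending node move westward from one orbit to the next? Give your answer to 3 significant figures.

27.7°

Semi-major axis a = 6378 + 1250 = 7628 km. Period T = 2π√(a³/μ) = 2π√(7628³/398600) = 6630.2 s = 110.50 min.
During one orbit Earth rotates (6630.2 / 86164) × 360° = 27.70°.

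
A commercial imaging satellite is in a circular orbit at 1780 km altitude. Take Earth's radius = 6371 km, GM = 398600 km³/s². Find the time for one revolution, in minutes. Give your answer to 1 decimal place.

122.1 min

Semi-major axis a = 6371 + 1780 = 8151 km. Period T = 2π√(a³/μ) = 2π√(8151³/398600) = 7323.6 s = 122.06 min.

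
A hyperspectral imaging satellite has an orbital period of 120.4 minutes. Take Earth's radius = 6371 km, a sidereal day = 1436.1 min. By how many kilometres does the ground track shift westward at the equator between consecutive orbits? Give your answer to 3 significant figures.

3360 km

T = 120.4 min = 7224.0 s.
During one orbit Earth rotates (7224.0 / 86166) × 360° = 30.18°.
At the equator that is 30.18° × (2π·6371/360) km/° = 30.18 × 111.2 = 3356 km.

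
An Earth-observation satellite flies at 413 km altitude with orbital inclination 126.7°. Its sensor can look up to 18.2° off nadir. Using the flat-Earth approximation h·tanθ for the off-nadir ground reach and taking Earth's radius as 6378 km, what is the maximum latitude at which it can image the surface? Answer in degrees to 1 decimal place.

54.5°

Retrograde orbit: the ground track reaches ±(180° − i) = ±(180 − 126.7) = ±53.3°.
Sensor half-swath on the ground ≈ 413·tan(18.2°) = 136 km = 1.22° of latitude.
Maximum observable latitude ≈ 53.3 + 1.22 = 54.5°.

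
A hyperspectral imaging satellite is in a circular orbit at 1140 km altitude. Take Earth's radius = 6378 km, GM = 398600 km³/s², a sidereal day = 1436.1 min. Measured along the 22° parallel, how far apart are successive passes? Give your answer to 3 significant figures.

2800 km

Semi-major axis a = 6378 + 1140 = 7518 km. Period T = 2π√(a³/μ) = 2π√(7518³/398600) = 6487.3 s = 108.12 min.
Node shift per orbit = (6487.3/86166) × 360° = 27.10°.
Equatorial spacing = 27.10 × 111.3 km/° = 3017 km.
At 22° latitude, spacing = 3017 × cos(22°) = 2797 km.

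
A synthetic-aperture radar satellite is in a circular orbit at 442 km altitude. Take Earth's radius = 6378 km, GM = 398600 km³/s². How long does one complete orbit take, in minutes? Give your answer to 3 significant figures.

93.4 min

Semi-major axis a = 6378 + 442 = 6820 km. Period T = 2π√(a³/μ) = 2π√(6820³/398600) = 5605.2 s = 93.42 min.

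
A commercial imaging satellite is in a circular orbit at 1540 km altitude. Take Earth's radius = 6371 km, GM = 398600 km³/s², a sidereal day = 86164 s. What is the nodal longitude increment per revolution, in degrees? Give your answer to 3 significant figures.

Semi-major axis a = 6371 + 1540 = 7911 km. Period T = 2π√(a³/μ) = 2π√(7911³/398600) = 7002.6 s = 116.71 min.
During one orbit Earth rotates (7002.6 / 86164) × 360° = 29.26°.

29.3°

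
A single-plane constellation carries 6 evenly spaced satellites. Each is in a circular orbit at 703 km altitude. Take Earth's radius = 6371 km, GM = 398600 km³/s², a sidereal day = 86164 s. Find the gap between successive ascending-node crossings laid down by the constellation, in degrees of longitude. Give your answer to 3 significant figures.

4.12°

Semi-major axis a = 6371 + 703 = 7074 km. Period T = 2π√(a³/μ) = 2π√(7074³/398600) = 5921.2 s = 98.69 min.
Single-satellite node shift = (5921.2/86164) × 360° = 24.74°.
With 6 satellites evenly phased, successive equator crossings are 24.74/6 = 4.123° apart.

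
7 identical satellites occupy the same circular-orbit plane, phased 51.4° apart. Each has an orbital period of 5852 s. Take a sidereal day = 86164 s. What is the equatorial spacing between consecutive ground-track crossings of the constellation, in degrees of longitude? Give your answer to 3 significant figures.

Single-satellite node shift = (5852.0/86164) × 360° = 24.45°.
With 7 satellites evenly phased, successive equator crossings are 24.45/7 = 3.493° apart.

3.49°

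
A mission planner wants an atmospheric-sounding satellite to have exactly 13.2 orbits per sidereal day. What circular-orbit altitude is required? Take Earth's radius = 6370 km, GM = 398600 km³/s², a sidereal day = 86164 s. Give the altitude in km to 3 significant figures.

1180 km

Required period T = 86164 / 13.2 = 6527.6 s.
From T = 2π√(a³/μ): a = (μ T²/4π²)^(1/3) = (398600 × 6527.6² / 4π²)^(1/3) = 7549 km.
Altitude h = a − R = 7549 − 6370 = 1179 km.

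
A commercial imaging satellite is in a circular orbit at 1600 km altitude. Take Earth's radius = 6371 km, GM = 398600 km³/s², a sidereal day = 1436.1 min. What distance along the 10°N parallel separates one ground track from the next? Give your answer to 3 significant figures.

Semi-major axis a = 6371 + 1600 = 7971 km. Period T = 2π√(a³/μ) = 2π√(7971³/398600) = 7082.4 s = 118.04 min.
Node shift per orbit = (7082.4/86166) × 360° = 29.59°.
Equatorial spacing = 29.59 × 111.2 km/° = 3290 km.
At 10° latitude, spacing = 3290 × cos(10°) = 3240 km.

3240 km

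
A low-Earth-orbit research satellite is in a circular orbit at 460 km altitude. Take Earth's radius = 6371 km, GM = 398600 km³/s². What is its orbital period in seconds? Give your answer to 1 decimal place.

5618.7 seconds

Semi-major axis a = 6371 + 460 = 6831 km. Period T = 2π√(a³/μ) = 2π√(6831³/398600) = 5618.7 s = 93.65 min.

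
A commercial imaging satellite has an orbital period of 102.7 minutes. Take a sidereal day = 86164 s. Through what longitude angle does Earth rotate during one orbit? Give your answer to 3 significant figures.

25.7°

T = 102.7 min = 6162.0 s.
During one orbit Earth rotates (6162.0 / 86164) × 360° = 25.75°.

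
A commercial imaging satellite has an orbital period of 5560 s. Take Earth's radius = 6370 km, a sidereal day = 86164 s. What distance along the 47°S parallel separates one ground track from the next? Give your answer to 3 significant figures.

Node shift per orbit = (5560.0/86164) × 360° = 23.23°.
Equatorial spacing = 23.23 × 111.2 km/° = 2583 km.
At 47° latitude, spacing = 2583 × cos(47°) = 1761 km.

1760 km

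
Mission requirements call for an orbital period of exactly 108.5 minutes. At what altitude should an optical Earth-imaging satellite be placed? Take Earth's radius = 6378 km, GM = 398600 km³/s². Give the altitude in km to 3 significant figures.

1160 km

T = 108.5 min = 6510.0 s.
From T = 2π√(a³/μ): a = (μ T²/4π²)^(1/3) = (398600 × 6510.0² / 4π²)^(1/3) = 7536 km.
Altitude h = a − R = 7536 − 6378 = 1158 km.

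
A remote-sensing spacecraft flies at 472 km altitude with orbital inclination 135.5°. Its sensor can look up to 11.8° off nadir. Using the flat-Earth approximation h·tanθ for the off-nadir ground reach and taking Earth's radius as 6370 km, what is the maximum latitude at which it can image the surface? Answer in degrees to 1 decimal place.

45.4°

Retrograde orbit: the ground track reaches ±(180° − i) = ±(180 − 135.5) = ±44.5°.
Sensor half-swath on the ground ≈ 472·tan(11.8°) = 99 km = 0.89° of latitude.
Maximum observable latitude ≈ 44.5 + 0.89 = 45.4°.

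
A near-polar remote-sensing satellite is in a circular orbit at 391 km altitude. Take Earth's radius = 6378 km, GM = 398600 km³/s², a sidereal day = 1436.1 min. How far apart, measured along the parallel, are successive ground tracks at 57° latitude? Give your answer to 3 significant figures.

Semi-major axis a = 6378 + 391 = 6769 km. Period T = 2π√(a³/μ) = 2π√(6769³/398600) = 5542.4 s = 92.37 min.
Node shift per orbit = (5542.4/86166) × 360° = 23.16°.
Equatorial spacing = 23.16 × 111.3 km/° = 2578 km.
At 57° latitude, spacing = 2578 × cos(57°) = 1404 km.

1400 km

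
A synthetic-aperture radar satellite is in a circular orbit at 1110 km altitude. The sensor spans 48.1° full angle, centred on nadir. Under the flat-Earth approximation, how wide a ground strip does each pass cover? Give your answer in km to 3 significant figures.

Half-angle = 48.1°/2 = 24.05°.
Swath width ≈ 2h·tan(θ/2) = 2 × 1110 × tan(24.05°) = 990.7 km.

991 km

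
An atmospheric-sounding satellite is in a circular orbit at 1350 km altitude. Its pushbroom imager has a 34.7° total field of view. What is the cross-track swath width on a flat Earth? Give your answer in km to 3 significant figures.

844 km

Half-angle = 34.7°/2 = 17.35°.
Swath width ≈ 2h·tan(θ/2) = 2 × 1350 × tan(17.35°) = 843.5 km.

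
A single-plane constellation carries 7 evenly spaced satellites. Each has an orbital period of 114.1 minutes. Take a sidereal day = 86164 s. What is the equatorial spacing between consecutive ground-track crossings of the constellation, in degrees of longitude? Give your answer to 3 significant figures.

4.09°

T = 114.1 min = 6846.0 s.
Single-satellite node shift = (6846.0/86164) × 360° = 28.60°.
With 7 satellites evenly phased, successive equator crossings are 28.60/7 = 4.086° apart.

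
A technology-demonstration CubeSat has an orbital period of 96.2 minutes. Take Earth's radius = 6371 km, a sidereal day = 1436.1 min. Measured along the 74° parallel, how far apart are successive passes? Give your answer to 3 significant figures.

T = 96.2 min = 5772.0 s.
Node shift per orbit = (5772.0/86166) × 360° = 24.12°.
Equatorial spacing = 24.12 × 111.2 km/° = 2682 km.
At 74° latitude, spacing = 2682 × cos(74°) = 739 km.

739 km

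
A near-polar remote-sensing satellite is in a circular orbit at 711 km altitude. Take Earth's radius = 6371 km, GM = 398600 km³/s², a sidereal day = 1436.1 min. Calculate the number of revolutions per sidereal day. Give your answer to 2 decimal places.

Semi-major axis a = 6371 + 711 = 7082 km. Period T = 2π√(a³/μ) = 2π√(7082³/398600) = 5931.2 s = 98.85 min.
Orbits per sidereal day = 86166 / 5931.2 = 14.527.

14.53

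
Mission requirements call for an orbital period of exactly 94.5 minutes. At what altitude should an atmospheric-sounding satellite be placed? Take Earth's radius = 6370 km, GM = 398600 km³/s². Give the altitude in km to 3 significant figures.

T = 94.5 min = 5670.0 s.
From T = 2π√(a³/μ): a = (μ T²/4π²)^(1/3) = (398600 × 5670.0² / 4π²)^(1/3) = 6872 km.
Altitude h = a − R = 6872 − 6370 = 502 km.

502 km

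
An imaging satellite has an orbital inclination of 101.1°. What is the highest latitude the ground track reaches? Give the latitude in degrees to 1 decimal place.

78.9°

Retrograde orbit: the ground track reaches ±(180° − i) = ±(180 − 101.1) = ±78.9°.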